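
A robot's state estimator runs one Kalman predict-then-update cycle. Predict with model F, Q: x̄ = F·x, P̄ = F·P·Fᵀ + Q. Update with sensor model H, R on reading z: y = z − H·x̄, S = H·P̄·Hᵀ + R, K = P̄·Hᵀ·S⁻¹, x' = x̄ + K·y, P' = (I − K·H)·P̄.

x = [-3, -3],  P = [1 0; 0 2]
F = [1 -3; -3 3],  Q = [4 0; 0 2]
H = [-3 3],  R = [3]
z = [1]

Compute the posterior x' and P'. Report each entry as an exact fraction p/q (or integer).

x̄ = F·x = [6, 0]
P̄ = F·P·Fᵀ + Q = [23 -21; -21 29]
y = z − H·x̄ = [19]
S = H·P̄·Hᵀ + R = [849]
K = P̄·Hᵀ·S⁻¹ = [-44/283; 50/283]
x' = x̄ + K·y = [862/283, 950/283]
P' = (I − K·H)·P̄ = [701/283 657/283; 657/283 707/283]

x' = [862/283, 950/283]
P' = [701/283 657/283; 657/283 707/283]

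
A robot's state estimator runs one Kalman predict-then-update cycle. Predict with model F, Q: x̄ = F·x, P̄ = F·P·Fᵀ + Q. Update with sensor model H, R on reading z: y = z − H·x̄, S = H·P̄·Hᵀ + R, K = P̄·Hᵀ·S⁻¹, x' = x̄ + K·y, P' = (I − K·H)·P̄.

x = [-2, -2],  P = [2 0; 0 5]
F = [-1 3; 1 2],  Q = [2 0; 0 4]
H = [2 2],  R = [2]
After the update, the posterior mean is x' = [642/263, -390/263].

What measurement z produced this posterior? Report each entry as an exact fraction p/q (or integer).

z = [2]

x̄ = F·x = [-4, -6]
P̄ = F·P·Fᵀ + Q = [49 28; 28 26]
S = H·P̄·Hᵀ + R = [526]
K = P̄·Hᵀ·S⁻¹ = [77/263; 54/263]
x' − x̄ = [1694/263, 1188/263] = K·y
y = (KᵀK)⁻¹·Kᵀ·(x' − x̄) = [22]
z = y + H·x̄ = [22] + [-20] = [2]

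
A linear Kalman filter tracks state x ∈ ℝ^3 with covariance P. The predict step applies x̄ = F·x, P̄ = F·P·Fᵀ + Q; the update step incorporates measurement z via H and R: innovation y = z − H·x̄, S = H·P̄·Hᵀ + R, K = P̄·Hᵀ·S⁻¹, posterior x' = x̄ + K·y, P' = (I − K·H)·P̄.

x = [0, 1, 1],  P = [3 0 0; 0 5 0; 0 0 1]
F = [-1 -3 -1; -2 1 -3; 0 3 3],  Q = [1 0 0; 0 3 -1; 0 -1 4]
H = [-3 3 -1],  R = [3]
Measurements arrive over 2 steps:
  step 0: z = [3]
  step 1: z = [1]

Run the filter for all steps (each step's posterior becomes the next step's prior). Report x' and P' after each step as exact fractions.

step 0: x' = [-1304/281, -412/281, 3675/562], P' = [6850/281 4314/281 -7428/281; 4314/281 3149/281 -3645/281; -7428/281 -3645/281 22395/562]
step 1: x' = [-8136173/2387815, -2798816/2387815, 13723943/2387815], P' = [203173872/2387815 123739354/2387815 -237587847/2387815; 123739354/2387815 76943648/2387815 -141675039/2387815; -237587847/2387815 -141675039/2387815 288885927/2387815]

step 0: x̄ = F·x = [-4, -2, 6]
step 0: P̄ = F·P·Fᵀ + Q = [50 -6 -48; -6 29 5; -48 5 58]
step 0: y = z − H·x̄ = [3]
step 0: S = H·P̄·Hᵀ + R = [562]
step 0: K = P̄·Hᵀ·S⁻¹ = [-60/281; 50/281; 101/562]
step 0: x' = x̄ + K·y = [-1304/281, -412/281, 3675/562]
step 0: P' = (I − K·H)·P̄ = [6850/281 4314/281 -7428/281; 4314/281 3149/281 -3645/281; -7428/281 -3645/281 22395/562]
step 1: x̄ = F·x = [5/2, -6633/562, 8553/562]
step 1: P̄ = F·P·Fᵀ + Q = [255/2 -49/2 -63/2; -49/2 95295/562 -102115/562; -63/2 -102115/562 129265/562]
step 1: y = z − H·x̄ = [33229/562]
step 1: S = H·P̄·Hᵀ + R = [2387815/562]
step 1: K = P̄·Hᵀ·S⁻¹ = [-238569/2387815; 429307/2387815; -382501/2387815]
step 1: x' = x̄ + K·y = [-8136173/2387815, -2798816/2387815, 13723943/2387815]
step 1: P' = (I − K·H)·P̄ = [203173872/2387815 123739354/2387815 -237587847/2387815; 123739354/2387815 76943648/2387815 -141675039/2387815; -237587847/2387815 -141675039/2387815 288885927/2387815]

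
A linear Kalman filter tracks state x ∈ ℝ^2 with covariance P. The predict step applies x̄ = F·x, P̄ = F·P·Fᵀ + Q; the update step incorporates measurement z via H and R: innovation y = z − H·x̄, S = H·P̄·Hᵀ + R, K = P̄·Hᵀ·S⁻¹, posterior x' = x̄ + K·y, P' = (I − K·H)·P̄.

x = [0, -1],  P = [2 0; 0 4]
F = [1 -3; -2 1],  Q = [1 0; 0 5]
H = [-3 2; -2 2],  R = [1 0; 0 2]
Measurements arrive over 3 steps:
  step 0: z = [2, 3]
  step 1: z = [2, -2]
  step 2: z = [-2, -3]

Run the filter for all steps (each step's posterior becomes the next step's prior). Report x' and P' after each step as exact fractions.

step 0: x' = [106/267, 446/267], P' = [827/534 180/89; 180/89 749/267]
step 1: x' = [-1148028/540769, -1289710/540769], P' = [847557/540769 1100860/540769; 1100860/540769 1517326/540769]
step 2: x' = [123679006/181528903, -39535139/181528903], P' = [285198484/181528903 370471440/181528903; 370471440/181528903 510600163/181528903]

step 0: x̄ = F·x = [3, -1]
step 0: P̄ = F·P·Fᵀ + Q = [39 -16; -16 17]
step 0: y = z − H·x̄ = [13, 11]
step 0: S = H·P̄·Hᵀ + R = [612 462; 462 354]
step 0: K = P̄·Hᵀ·S⁻¹ = [-107/178 253/534; -122/267 209/267]
step 0: x' = x̄ + K·y = [106/267, 446/267]
step 0: P' = (I − K·H)·P̄ = [827/534 180/89; 180/89 749/267]
step 1: x̄ = F·x = [-1232/267, 78/89]
step 1: P̄ = F·P·Fᵀ + Q = [8363/534 706/267; 706/267 526/89]
step 1: y = z − H·x̄ = [-1210/89, -3466/267]
step 1: S = H·P̄·Hᵀ + R = [23827/178 24341/267; 24341/267 17924/267]
step 1: K = P̄·Hᵀ·S⁻¹ = [-340951/540769 253303/540769; -267928/540769 416466/540769]
step 1: x' = x̄ + K·y = [-1148028/540769, -1289710/540769]
step 1: P' = (I − K·H)·P̄ = [847557/540769 1100860/540769; 1100860/540769 1517326/540769]
step 2: x̄ = F·x = [2721102/540769, 1006346/540769]
step 2: P̄ = F·P·Fᵀ + Q = [8439100/540769 1458928/540769; 1458928/540769 3207959/540769]
step 2: y = z − H·x̄ = [5069076/540769, 1807205/540769]
step 2: S = H·P̄·Hᵀ + R = [71817369/540769 48877156/540769; 48877156/540769 35998350/540769]
step 2: K = P̄·Hᵀ·S⁻¹ = [-114652572/181528903 85272956/181528903; -90213994/181528903 140128723/181528903]
step 2: x' = x̄ + K·y = [123679006/181528903, -39535139/181528903]
step 2: P' = (I − K·H)·P̄ = [285198484/181528903 370471440/181528903; 370471440/181528903 510600163/181528903]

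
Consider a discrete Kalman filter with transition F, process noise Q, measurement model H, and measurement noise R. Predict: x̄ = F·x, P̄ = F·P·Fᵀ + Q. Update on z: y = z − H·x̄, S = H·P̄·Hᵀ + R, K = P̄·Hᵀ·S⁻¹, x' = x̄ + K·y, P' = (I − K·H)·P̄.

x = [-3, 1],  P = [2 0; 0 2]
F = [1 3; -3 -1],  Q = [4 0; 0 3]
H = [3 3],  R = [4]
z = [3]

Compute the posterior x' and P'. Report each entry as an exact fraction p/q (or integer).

x̄ = F·x = [0, 8]
P̄ = F·P·Fᵀ + Q = [24 -12; -12 23]
y = z − H·x̄ = [-21]
S = H·P̄·Hᵀ + R = [211]
K = P̄·Hᵀ·S⁻¹ = [36/211; 33/211]
x' = x̄ + K·y = [-756/211, 995/211]
P' = (I − K·H)·P̄ = [3768/211 -3720/211; -3720/211 3764/211]

x' = [-756/211, 995/211]
P' = [3768/211 -3720/211; -3720/211 3764/211]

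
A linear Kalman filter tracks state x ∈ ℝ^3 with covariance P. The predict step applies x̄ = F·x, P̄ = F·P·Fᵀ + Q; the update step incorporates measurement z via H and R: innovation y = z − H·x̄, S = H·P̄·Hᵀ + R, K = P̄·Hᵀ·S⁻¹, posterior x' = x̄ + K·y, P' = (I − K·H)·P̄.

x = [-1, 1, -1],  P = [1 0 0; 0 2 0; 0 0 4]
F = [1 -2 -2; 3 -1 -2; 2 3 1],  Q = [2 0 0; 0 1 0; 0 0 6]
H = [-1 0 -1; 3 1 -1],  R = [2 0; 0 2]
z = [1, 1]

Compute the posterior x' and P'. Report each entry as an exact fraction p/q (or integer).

x' = [3397/13391, -1936/1913, -16452/13391]
P' = [5018/13391 -1586/1913 -1644/13391; -1586/1913 8564/1913 3176/1913; -1644/13391 3176/1913 22784/13391]

x̄ = F·x = [-1, -2, 0]
P̄ = F·P·Fᵀ + Q = [27 23 -18; 23 28 -8; -18 -8 32]
y = z − H·x̄ = [0, 6]
S = H·P̄·Hᵀ + R = [25 -28; -28 567]
K = P̄·Hᵀ·S⁻¹ = [-241/1913 2798/13391; -795/1913 315/1913; -1510/1913 -2742/13391]
x' = x̄ + K·y = [3397/13391, -1936/1913, -16452/13391]
P' = (I − K·H)·P̄ = [5018/13391 -1586/1913 -1644/13391; -1586/1913 8564/1913 3176/1913; -1644/13391 3176/1913 22784/13391]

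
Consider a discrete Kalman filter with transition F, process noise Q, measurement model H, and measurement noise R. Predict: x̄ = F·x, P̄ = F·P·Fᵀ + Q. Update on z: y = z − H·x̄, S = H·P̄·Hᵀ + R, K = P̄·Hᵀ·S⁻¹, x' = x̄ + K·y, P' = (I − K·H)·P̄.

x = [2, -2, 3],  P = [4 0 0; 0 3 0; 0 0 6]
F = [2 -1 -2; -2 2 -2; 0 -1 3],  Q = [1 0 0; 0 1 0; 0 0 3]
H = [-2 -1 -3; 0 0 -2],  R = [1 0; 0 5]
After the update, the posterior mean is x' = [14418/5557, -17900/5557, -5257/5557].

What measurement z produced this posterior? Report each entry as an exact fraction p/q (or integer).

z = [1, 2]

x̄ = F·x = [0, -14, 11]
P̄ = F·P·Fᵀ + Q = [44 2 -33; 2 53 -42; -33 -42 60]
S = H·P̄·Hᵀ + R = [130 144; 144 245]
K = P̄·Hᵀ·S⁻¹ = [-7299/11114 3642/5557; 4809/11114 492/5557; -180/5557 -2616/5557]
x' − x̄ = [14418/5557, 59898/5557, -66384/5557] = K·y
y = (KᵀK)⁻¹·Kᵀ·(x' − x̄) = [20, 24]
z = y + H·x̄ = [20, 24] + [-19, -22] = [1, 2]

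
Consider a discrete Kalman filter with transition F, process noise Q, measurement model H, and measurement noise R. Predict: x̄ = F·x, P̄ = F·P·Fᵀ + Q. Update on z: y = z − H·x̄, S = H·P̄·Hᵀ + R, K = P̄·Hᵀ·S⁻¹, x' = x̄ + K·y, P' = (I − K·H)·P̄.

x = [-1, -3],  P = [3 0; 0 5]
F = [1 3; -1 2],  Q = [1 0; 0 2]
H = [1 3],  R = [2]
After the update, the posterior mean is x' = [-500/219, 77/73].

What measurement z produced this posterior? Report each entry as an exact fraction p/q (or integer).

x̄ = F·x = [-10, -5]
P̄ = F·P·Fᵀ + Q = [49 27; 27 25]
S = H·P̄·Hᵀ + R = [438]
K = P̄·Hᵀ·S⁻¹ = [65/219; 17/73]
x' − x̄ = [1690/219, 442/73] = K·y
y = (KᵀK)⁻¹·Kᵀ·(x' − x̄) = [26]
z = y + H·x̄ = [26] + [-25] = [1]

z = [1]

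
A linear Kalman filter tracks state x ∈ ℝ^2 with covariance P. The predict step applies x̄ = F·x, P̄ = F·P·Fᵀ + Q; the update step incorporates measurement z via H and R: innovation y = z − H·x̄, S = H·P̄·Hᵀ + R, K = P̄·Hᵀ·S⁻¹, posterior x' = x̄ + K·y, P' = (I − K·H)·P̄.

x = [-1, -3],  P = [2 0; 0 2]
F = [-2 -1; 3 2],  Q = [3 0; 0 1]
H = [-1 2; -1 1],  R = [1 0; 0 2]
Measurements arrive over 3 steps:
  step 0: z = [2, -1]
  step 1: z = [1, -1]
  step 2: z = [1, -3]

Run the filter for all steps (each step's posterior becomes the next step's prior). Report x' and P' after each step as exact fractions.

step 0: x' = [-27/539, 348/539], P' = [881/539 443/539; 443/539 339/539]
step 1: x' = [11855/23153, 13740/23153], P' = [36593/23153 18315/23153; 18315/23153 14155/23153]
step 2: x' = [206688031/162566623, 124521800/162566623], P' = [256900275/162566623 128564257/162566623; 128564257/162566623 99356433/162566623]

step 0: x̄ = F·x = [5, -9]
step 0: P̄ = F·P·Fᵀ + Q = [13 -16; -16 27]
step 0: y = z − H·x̄ = [25, 13]
step 0: S = H·P̄·Hᵀ + R = [186 115; 115 74]
step 0: K = P̄·Hᵀ·S⁻¹ = [5/539 -219/539; 235/539 -52/539]
step 0: x' = x̄ + K·y = [-27/539, 348/539]
step 0: P' = (I − K·H)·P̄ = [881/539 443/539; 443/539 339/539]
step 1: x̄ = F·x = [-6/11, 615/539]
step 1: P̄ = F·P·Fᵀ + Q = [148/11 -185/11; -185/11 15140/539]
step 1: y = z − H·x̄ = [-985/539, -1448/539]
step 1: S = H·P̄·Hᵀ + R = [104611/539 64727/539; 64727/539 41600/539]
step 1: K = P̄·Hᵀ·S⁻¹ = [37/23153 -703/1781; 9995/23153 -160/1781]
step 1: x' = x̄ + K·y = [11855/23153, 13740/23153]
step 1: P' = (I − K·H)·P̄ = [36593/23153 18315/23153; 18315/23153 14155/23153]
step 2: x̄ = F·x = [-37450/23153, 63045/23153]
step 2: P̄ = F·P·Fᵀ + Q = [303246/23153 -376073/23153; -376073/23153 628890/23153]
step 2: y = z − H·x̄ = [-10799/1781, -169954/23153]
step 2: S = H·P̄·Hᵀ + R = [334327/1781 206865/1781; 206865/1781 1730588/23153]
step 2: K = P̄·Hᵀ·S⁻¹ = [228239/162566623 -64168009/162566623; 70148609/162566623 -14603912/162566623]
step 2: x' = x̄ + K·y = [206688031/162566623, 124521800/162566623]
step 2: P' = (I − K·H)·P̄ = [256900275/162566623 128564257/162566623; 128564257/162566623 99356433/162566623]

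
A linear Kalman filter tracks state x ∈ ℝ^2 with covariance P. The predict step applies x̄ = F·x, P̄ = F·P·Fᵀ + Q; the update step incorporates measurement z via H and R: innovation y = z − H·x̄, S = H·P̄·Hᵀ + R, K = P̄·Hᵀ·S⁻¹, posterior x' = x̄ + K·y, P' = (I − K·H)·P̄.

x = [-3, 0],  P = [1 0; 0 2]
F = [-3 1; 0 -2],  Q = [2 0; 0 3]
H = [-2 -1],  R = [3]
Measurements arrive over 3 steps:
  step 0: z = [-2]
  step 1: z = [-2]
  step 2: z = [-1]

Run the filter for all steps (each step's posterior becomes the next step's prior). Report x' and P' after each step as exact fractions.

step 0: x' = [49/25, -24/25], P' = [83/25 -133/25; -133/25 541/50]
step 1: x' = [5041/1669, -7260/1669], P' = [20215/3338 -16627/1669; -16627/1669 61945/3338]
step 2: x' = [321103/387236, -350715/387236], P' = [2387419/387236 -3909719/387236; -3909719/387236 7235887/387236]

step 0: x̄ = F·x = [9, 0]
step 0: P̄ = F·P·Fᵀ + Q = [13 -4; -4 11]
step 0: y = z − H·x̄ = [16]
step 0: S = H·P̄·Hᵀ + R = [50]
step 0: K = P̄·Hᵀ·S⁻¹ = [-11/25; -3/50]
step 0: x' = x̄ + K·y = [49/25, -24/25]
step 0: P' = (I − K·H)·P̄ = [83/25 -133/25; -133/25 541/50]
step 1: x̄ = F·x = [-171/25, 48/25]
step 1: P̄ = F·P·Fᵀ + Q = [3731/50 -1339/25; -1339/25 1157/25]
step 1: y = z − H·x̄ = [-344/25]
step 1: S = H·P̄·Hᵀ + R = [3338/25]
step 1: K = P̄·Hᵀ·S⁻¹ = [-1196/1669; 1521/3338]
step 1: x' = x̄ + K·y = [5041/1669, -7260/1669]
step 1: P' = (I − K·H)·P̄ = [20215/3338 -16627/1669; -16627/1669 61945/3338]
step 2: x̄ = F·x = [-22383/1669, 14520/1669]
step 2: P̄ = F·P·Fᵀ + Q = [225040/1669 -161707/1669; -161707/1669 128897/1669]
step 2: y = z − H·x̄ = [-31915/1669]
step 2: S = H·P̄·Hᵀ + R = [387236/1669]
step 2: K = P̄·Hᵀ·S⁻¹ = [-288373/387236; 194517/387236]
step 2: x' = x̄ + K·y = [321103/387236, -350715/387236]
step 2: P' = (I − K·H)·P̄ = [2387419/387236 -3909719/387236; -3909719/387236 7235887/387236]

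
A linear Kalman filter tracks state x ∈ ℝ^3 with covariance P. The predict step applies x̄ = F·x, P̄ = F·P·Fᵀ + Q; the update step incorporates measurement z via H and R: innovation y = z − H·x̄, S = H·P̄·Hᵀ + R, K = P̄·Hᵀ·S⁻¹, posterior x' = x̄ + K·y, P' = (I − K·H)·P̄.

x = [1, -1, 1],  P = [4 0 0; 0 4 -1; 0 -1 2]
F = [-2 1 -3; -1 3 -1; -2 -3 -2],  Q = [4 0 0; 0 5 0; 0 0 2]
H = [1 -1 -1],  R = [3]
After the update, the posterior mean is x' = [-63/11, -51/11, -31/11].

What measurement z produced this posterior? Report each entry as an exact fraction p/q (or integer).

z = [2]

x̄ = F·x = [-6, -5, -1]
P̄ = F·P·Fᵀ + Q = [48 36 9; 36 53 -21; 9 -21 50]
S = H·P̄·Hᵀ + R = [22]
K = P̄·Hᵀ·S⁻¹ = [3/22; 2/11; -10/11]
x' − x̄ = [3/11, 4/11, -20/11] = K·y
y = (KᵀK)⁻¹·Kᵀ·(x' − x̄) = [2]
z = y + H·x̄ = [2] + [0] = [2]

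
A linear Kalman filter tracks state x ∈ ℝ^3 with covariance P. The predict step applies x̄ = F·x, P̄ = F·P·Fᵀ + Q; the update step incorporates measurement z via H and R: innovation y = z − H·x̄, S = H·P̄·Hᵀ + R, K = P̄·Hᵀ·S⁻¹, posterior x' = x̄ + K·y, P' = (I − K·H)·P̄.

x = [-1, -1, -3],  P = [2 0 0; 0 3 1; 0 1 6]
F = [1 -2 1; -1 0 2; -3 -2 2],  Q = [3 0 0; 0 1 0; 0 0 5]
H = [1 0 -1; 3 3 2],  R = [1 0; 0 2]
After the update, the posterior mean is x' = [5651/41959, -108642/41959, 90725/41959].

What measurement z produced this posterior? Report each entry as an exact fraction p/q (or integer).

z = [-2, -3]

x̄ = F·x = [-2, -5, -1]
P̄ = F·P·Fᵀ + Q = [19 6 12; 6 27 26; 12 26 51]
S = H·P̄·Hᵀ + R = [47 -117; -117 1184]
K = P̄·Hᵀ·S⁻¹ = [19871/41959 5472/41959; -6013/41959 4757/41959; -20904/41959 5589/41959]
x' − x̄ = [89569/41959, 101153/41959, 132684/41959] = K·y
y = (KᵀK)⁻¹·Kᵀ·(x' − x̄) = [-1, 20]
z = y + H·x̄ = [-1, 20] + [-1, -23] = [-2, -3]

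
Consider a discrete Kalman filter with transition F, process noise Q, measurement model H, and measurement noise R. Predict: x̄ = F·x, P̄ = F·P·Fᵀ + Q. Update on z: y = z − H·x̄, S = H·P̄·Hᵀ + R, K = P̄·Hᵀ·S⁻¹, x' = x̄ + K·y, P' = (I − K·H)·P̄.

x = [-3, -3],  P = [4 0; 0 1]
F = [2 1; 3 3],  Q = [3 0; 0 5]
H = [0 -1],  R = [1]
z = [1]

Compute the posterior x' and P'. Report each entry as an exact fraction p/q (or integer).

x̄ = F·x = [-9, -18]
P̄ = F·P·Fᵀ + Q = [20 27; 27 50]
y = z − H·x̄ = [-17]
S = H·P̄·Hᵀ + R = [51]
K = P̄·Hᵀ·S⁻¹ = [-9/17; -50/51]
x' = x̄ + K·y = [0, -4/3]
P' = (I − K·H)·P̄ = [97/17 9/17; 9/17 50/51]

x' = [0, -4/3]
P' = [97/17 9/17; 9/17 50/51]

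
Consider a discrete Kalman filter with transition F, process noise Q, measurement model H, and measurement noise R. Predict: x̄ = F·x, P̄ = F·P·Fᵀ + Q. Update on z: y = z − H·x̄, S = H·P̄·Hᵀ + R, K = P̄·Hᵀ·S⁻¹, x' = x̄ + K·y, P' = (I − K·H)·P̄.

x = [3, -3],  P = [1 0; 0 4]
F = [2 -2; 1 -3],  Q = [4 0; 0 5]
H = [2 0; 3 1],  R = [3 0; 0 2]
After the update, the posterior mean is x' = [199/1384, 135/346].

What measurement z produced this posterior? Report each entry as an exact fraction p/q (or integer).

z = [-1, 1]

x̄ = F·x = [12, 12]
P̄ = F·P·Fᵀ + Q = [24 26; 26 42]
S = H·P̄·Hᵀ + R = [99 196; 196 416]
K = P̄·Hᵀ·S⁻¹ = [95/346 147/1384; -118/173 211/346]
x' − x̄ = [-16409/1384, -4017/346] = K·y
y = (KᵀK)⁻¹·Kᵀ·(x' − x̄) = [-25, -47]
z = y + H·x̄ = [-25, -47] + [24, 48] = [-1, 1]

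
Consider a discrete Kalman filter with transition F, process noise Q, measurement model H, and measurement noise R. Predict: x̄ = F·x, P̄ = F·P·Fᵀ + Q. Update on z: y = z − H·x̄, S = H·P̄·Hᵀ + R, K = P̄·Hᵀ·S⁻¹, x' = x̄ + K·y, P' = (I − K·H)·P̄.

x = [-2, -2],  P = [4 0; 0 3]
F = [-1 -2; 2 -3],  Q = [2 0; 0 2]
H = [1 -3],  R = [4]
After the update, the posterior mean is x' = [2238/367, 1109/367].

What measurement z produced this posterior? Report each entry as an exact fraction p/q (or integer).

x̄ = F·x = [6, 2]
P̄ = F·P·Fᵀ + Q = [18 10; 10 45]
S = H·P̄·Hᵀ + R = [367]
K = P̄·Hᵀ·S⁻¹ = [-12/367; -125/367]
x' − x̄ = [36/367, 375/367] = K·y
y = (KᵀK)⁻¹·Kᵀ·(x' − x̄) = [-3]
z = y + H·x̄ = [-3] + [0] = [-3]

z = [-3]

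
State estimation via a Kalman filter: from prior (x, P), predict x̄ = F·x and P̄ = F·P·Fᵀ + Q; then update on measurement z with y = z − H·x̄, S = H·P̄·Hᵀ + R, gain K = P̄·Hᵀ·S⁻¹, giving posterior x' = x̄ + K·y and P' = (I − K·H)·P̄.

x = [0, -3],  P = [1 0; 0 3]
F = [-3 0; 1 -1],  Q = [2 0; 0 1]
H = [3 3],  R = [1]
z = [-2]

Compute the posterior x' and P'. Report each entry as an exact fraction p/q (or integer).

x̄ = F·x = [0, 3]
P̄ = F·P·Fᵀ + Q = [11 -3; -3 5]
y = z − H·x̄ = [-11]
S = H·P̄·Hᵀ + R = [91]
K = P̄·Hᵀ·S⁻¹ = [24/91; 6/91]
x' = x̄ + K·y = [-264/91, 207/91]
P' = (I − K·H)·P̄ = [425/91 -417/91; -417/91 419/91]

x' = [-264/91, 207/91]
P' = [425/91 -417/91; -417/91 419/91]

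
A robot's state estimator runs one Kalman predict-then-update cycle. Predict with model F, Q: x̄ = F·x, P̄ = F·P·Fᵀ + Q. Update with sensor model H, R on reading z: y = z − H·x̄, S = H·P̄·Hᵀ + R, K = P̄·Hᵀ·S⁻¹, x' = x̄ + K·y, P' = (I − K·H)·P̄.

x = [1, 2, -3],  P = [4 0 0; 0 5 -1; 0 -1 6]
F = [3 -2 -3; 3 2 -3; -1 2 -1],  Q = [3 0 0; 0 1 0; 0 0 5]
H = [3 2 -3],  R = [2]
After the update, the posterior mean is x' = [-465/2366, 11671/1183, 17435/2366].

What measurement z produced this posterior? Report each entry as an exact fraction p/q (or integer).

x̄ = F·x = [8, 16, 6]
P̄ = F·P·Fᵀ + Q = [101 70 -10; 70 123 34; -10 34 39]
S = H·P̄·Hᵀ + R = [2366]
K = P̄·Hᵀ·S⁻¹ = [473/2366; 177/1183; -79/2366]
x' − x̄ = [-19393/2366, -7257/1183, 3239/2366] = K·y
y = (KᵀK)⁻¹·Kᵀ·(x' − x̄) = [-41]
z = y + H·x̄ = [-41] + [38] = [-3]

z = [-3]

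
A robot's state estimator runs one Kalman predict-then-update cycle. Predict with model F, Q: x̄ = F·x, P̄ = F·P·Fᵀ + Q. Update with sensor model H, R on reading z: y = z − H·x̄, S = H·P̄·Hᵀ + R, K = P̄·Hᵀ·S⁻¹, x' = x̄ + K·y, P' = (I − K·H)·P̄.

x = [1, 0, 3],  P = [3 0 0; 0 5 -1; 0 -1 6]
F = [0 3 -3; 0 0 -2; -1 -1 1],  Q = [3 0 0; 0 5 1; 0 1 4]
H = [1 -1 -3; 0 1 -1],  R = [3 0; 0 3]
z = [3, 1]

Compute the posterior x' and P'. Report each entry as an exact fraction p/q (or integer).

x' = [-1917/2078, -630/1039, -1174/1039]
P' = [39831/2078 5817/1039 8727/2078; 5817/1039 3399/1039 951/1039; 8727/2078 951/1039 1317/1039]

x̄ = F·x = [-9, -6, 2]
P̄ = F·P·Fᵀ + Q = [120 42 -39; 42 29 -13; -39 -13 20]
y = z − H·x̄ = [12, 9]
S = H·P̄·Hᵀ + R = [404 138; 138 78]
K = P̄·Hᵀ·S⁻¹ = [336/1039 969/2078; -145/1039 816/1039; -359/2078 -122/1039]
x' = x̄ + K·y = [-1917/2078, -630/1039, -1174/1039]
P' = (I − K·H)·P̄ = [39831/2078 5817/1039 8727/2078; 5817/1039 3399/1039 951/1039; 8727/2078 951/1039 1317/1039]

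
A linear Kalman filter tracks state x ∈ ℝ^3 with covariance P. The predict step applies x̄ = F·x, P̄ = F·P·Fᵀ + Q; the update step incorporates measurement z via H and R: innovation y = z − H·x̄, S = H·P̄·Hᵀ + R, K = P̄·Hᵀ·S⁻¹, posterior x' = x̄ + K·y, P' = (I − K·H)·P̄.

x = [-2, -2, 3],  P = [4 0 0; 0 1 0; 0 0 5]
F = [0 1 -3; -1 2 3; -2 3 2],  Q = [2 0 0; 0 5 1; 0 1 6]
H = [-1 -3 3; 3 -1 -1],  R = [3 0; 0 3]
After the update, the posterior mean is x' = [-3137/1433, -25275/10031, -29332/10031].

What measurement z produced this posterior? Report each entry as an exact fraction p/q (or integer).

z = [1, -1]

x̄ = F·x = [-11, 7, 4]
P̄ = F·P·Fᵀ + Q = [48 -43 -27; -43 58 45; -27 45 51]
S = H·P̄·Hᵀ + R = [126 -49; -49 1054]
K = P̄·Hᵀ·S⁻¹ = [1498/18629 3852/18629; -7152/130403 -4148/18629; 38757/130403 -2871/18629]
x' − x̄ = [12626/1433, -95492/10031, -69456/10031] = K·y
y = (KᵀK)⁻¹·Kᵀ·(x' − x̄) = [-1, 43]
z = y + H·x̄ = [-1, 43] + [2, -44] = [1, -1]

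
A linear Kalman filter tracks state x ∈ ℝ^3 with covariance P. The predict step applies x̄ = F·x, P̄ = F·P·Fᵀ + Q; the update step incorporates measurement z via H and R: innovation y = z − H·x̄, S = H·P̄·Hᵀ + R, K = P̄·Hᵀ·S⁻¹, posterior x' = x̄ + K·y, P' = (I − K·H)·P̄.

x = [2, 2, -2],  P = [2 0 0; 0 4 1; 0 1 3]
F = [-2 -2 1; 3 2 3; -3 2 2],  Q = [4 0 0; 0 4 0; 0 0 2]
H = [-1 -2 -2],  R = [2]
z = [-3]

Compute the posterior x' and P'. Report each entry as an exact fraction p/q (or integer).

x' = [-7093/677, 5819/677, -1274/677]
P' = [17918/677 -12094/677 3116/677; -12094/677 18640/677 -12410/677; 3116/677 -12410/677 11016/677]

x̄ = F·x = [-10, 4, -6]
P̄ = F·P·Fᵀ + Q = [27 -23 0; -23 77 26; 0 26 56]
y = z − H·x̄ = [-17]
S = H·P̄·Hᵀ + R = [677]
K = P̄·Hᵀ·S⁻¹ = [19/677; -183/677; -164/677]
x' = x̄ + K·y = [-7093/677, 5819/677, -1274/677]
P' = (I − K·H)·P̄ = [17918/677 -12094/677 3116/677; -12094/677 18640/677 -12410/677; 3116/677 -12410/677 11016/677]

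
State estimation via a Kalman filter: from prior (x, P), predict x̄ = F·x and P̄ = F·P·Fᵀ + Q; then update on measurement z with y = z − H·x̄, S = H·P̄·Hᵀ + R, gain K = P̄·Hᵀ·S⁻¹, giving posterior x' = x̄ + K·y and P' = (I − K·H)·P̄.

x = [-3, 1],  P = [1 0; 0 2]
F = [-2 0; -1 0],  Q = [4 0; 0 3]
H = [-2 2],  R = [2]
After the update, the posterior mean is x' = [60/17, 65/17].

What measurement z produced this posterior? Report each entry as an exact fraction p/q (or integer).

z = [1]

x̄ = F·x = [6, 3]
P̄ = F·P·Fᵀ + Q = [8 2; 2 4]
S = H·P̄·Hᵀ + R = [34]
K = P̄·Hᵀ·S⁻¹ = [-6/17; 2/17]
x' − x̄ = [-42/17, 14/17] = K·y
y = (KᵀK)⁻¹·Kᵀ·(x' − x̄) = [7]
z = y + H·x̄ = [7] + [-6] = [1]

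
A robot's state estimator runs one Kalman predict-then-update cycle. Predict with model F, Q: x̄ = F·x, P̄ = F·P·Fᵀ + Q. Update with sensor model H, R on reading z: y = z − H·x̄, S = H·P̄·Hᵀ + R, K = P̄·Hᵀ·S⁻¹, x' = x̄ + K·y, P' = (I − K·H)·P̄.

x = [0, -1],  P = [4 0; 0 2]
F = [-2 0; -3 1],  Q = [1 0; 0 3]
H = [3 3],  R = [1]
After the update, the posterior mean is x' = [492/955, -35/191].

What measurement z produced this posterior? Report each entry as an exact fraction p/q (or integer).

x̄ = F·x = [0, -1]
P̄ = F·P·Fᵀ + Q = [17 24; 24 41]
S = H·P̄·Hᵀ + R = [955]
K = P̄·Hᵀ·S⁻¹ = [123/955; 39/191]
x' − x̄ = [492/955, 156/191] = K·y
y = (KᵀK)⁻¹·Kᵀ·(x' − x̄) = [4]
z = y + H·x̄ = [4] + [-3] = [1]

z = [1]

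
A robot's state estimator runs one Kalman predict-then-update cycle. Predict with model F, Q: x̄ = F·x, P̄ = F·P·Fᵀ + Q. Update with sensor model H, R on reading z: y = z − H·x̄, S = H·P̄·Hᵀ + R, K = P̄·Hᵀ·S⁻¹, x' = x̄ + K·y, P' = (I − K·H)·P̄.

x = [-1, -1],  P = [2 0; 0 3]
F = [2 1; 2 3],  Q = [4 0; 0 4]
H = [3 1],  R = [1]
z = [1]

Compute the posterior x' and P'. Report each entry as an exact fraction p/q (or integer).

x' = [99/277, -35/277]
P' = [311/277 -871/277; -871/277 2703/277]

x̄ = F·x = [-3, -5]
P̄ = F·P·Fᵀ + Q = [15 17; 17 39]
y = z − H·x̄ = [15]
S = H·P̄·Hᵀ + R = [277]
K = P̄·Hᵀ·S⁻¹ = [62/277; 90/277]
x' = x̄ + K·y = [99/277, -35/277]
P' = (I − K·H)·P̄ = [311/277 -871/277; -871/277 2703/277]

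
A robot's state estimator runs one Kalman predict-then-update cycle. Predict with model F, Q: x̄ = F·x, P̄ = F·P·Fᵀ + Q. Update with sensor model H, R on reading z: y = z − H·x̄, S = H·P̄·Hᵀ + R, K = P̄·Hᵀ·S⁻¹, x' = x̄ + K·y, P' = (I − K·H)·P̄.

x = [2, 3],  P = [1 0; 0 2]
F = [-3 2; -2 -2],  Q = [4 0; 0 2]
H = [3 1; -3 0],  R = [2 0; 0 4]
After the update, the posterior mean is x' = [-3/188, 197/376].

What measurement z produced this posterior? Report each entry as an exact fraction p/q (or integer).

z = [2, 3]

x̄ = F·x = [0, -10]
P̄ = F·P·Fᵀ + Q = [21 -2; -2 14]
S = H·P̄·Hᵀ + R = [193 -183; -183 193]
K = P̄·Hᵀ·S⁻¹ = [61/940 -249/940; 1321/1880 1311/1880]
x' − x̄ = [-3/188, 3957/376] = K·y
y = (KᵀK)⁻¹·Kᵀ·(x' − x̄) = [12, 3]
z = y + H·x̄ = [12, 3] + [-10, 0] = [2, 3]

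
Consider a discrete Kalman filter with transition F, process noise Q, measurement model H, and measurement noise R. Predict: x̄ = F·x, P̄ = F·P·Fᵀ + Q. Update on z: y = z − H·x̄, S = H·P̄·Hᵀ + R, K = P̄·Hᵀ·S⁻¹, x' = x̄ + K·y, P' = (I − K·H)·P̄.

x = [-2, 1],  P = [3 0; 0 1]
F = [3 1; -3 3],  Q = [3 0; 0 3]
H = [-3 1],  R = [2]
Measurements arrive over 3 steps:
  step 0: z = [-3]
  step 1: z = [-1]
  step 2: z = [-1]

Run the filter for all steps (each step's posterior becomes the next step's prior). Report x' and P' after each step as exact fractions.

step 0: x' = [839/464, 1179/464], P' = [695/464 1851/464; 1851/464 5775/464]
step 1: x' = [-37149/28732, -144981/28732], P' = [23730/7183 64764/7183; 64764/7183 189264/7183]
step 2: x' = [-2268477/1823488, -8510289/1823488], P' = [12269649/3646976 33416757/3646976; 33416757/3646976 97338921/3646976]

step 0: x̄ = F·x = [-5, 9]
step 0: P̄ = F·P·Fᵀ + Q = [31 -24; -24 39]
step 0: y = z − H·x̄ = [-27]
step 0: S = H·P̄·Hᵀ + R = [464]
step 0: K = P̄·Hᵀ·S⁻¹ = [-117/464; 111/464]
step 0: x' = x̄ + K·y = [839/464, 1179/464]
step 0: P' = (I − K·H)·P̄ = [695/464 1851/464; 1851/464 5775/464]
step 1: x̄ = F·x = [231/29, 255/116]
step 1: P̄ = F·P·Fᵀ + Q = [1533/29 1386/29; 1386/29 1644/29]
step 1: y = z − H·x̄ = [2401/116]
step 1: S = H·P̄·Hᵀ + R = [7183/29]
step 1: K = P̄·Hᵀ·S⁻¹ = [-3213/7183; -2514/7183]
step 1: x' = x̄ + K·y = [-37149/28732, -144981/28732]
step 1: P' = (I − K·H)·P̄ = [23730/7183 64764/7183; 64764/7183 189264/7183]
step 2: x̄ = F·x = [-64107/7183, -80874/7183]
step 2: P̄ = F·P·Fᵀ + Q = [812967/7183 742806/7183; 742806/7183 772743/7183]
step 2: y = z − H·x̄ = [-118630/7183]
step 2: S = H·P̄·Hᵀ + R = [3646976/7183]
step 2: K = P̄·Hᵀ·S⁻¹ = [-1696095/3646976; -1455675/3646976]
step 2: x' = x̄ + K·y = [-2268477/1823488, -8510289/1823488]
step 2: P' = (I − K·H)·P̄ = [12269649/3646976 33416757/3646976; 33416757/3646976 97338921/3646976]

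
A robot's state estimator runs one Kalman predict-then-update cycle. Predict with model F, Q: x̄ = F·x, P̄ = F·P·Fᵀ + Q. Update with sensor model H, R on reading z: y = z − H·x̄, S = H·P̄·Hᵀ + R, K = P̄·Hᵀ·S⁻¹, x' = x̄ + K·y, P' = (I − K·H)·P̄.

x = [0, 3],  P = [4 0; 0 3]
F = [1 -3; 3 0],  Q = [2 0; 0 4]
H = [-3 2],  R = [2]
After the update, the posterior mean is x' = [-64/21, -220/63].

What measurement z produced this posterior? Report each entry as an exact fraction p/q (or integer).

z = [2]

x̄ = F·x = [-9, 0]
P̄ = F·P·Fᵀ + Q = [33 12; 12 40]
S = H·P̄·Hᵀ + R = [315]
K = P̄·Hᵀ·S⁻¹ = [-5/21; 44/315]
x' − x̄ = [125/21, -220/63] = K·y
y = (KᵀK)⁻¹·Kᵀ·(x' − x̄) = [-25]
z = y + H·x̄ = [-25] + [27] = [2]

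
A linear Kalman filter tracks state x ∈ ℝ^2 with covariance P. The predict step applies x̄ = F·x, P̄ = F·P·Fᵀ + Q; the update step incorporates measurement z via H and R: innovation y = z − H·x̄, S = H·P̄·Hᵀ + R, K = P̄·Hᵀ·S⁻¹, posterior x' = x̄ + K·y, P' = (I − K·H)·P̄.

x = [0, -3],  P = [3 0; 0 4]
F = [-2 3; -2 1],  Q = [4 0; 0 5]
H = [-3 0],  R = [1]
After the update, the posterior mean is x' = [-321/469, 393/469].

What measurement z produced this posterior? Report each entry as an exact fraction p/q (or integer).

x̄ = F·x = [-9, -3]
P̄ = F·P·Fᵀ + Q = [52 24; 24 21]
S = H·P̄·Hᵀ + R = [469]
K = P̄·Hᵀ·S⁻¹ = [-156/469; -72/469]
x' − x̄ = [3900/469, 1800/469] = K·y
y = (KᵀK)⁻¹·Kᵀ·(x' − x̄) = [-25]
z = y + H·x̄ = [-25] + [27] = [2]

z = [2]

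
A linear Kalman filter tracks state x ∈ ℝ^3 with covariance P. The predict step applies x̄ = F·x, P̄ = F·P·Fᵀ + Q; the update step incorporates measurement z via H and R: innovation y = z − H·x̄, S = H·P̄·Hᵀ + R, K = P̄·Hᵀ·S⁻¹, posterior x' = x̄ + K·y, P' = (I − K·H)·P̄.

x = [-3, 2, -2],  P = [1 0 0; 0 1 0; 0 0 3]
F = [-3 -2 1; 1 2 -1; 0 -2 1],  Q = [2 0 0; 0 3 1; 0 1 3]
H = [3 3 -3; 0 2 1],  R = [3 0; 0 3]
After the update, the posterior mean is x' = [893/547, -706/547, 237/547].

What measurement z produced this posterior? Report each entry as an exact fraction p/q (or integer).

z = [-1, -2]

x̄ = F·x = [3, 3, -6]
P̄ = F·P·Fᵀ + Q = [18 -10 7; -10 11 -6; 7 -6 10]
S = H·P̄·Hᵀ + R = [156 15; 15 33]
K = P̄·Hᵀ·S⁻¹ = [98/1641 -691/1641; 151/1641 727/1641; -287/1641 31/1641]
x' − x̄ = [-748/547, -2347/547, 3519/547] = K·y
y = (KᵀK)⁻¹·Kᵀ·(x' − x̄) = [-37, -2]
z = y + H·x̄ = [-37, -2] + [36, 0] = [-1, -2]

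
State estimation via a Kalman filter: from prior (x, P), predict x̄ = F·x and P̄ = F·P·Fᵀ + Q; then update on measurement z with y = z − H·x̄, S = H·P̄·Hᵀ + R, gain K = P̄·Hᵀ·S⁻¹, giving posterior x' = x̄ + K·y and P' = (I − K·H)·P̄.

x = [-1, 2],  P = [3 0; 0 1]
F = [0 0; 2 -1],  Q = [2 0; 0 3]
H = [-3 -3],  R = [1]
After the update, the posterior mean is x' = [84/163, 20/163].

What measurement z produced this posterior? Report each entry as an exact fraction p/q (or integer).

x̄ = F·x = [0, -4]
P̄ = F·P·Fᵀ + Q = [2 0; 0 16]
S = H·P̄·Hᵀ + R = [163]
K = P̄·Hᵀ·S⁻¹ = [-6/163; -48/163]
x' − x̄ = [84/163, 672/163] = K·y
y = (KᵀK)⁻¹·Kᵀ·(x' − x̄) = [-14]
z = y + H·x̄ = [-14] + [12] = [-2]

z = [-2]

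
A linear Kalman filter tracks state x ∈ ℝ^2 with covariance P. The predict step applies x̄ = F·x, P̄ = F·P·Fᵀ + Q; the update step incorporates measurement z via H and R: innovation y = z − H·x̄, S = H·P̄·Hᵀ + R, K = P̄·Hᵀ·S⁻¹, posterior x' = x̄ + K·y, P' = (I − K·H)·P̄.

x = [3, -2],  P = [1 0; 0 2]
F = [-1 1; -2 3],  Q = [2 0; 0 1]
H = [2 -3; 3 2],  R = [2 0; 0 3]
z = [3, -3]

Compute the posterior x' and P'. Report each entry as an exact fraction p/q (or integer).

x̄ = F·x = [-5, -12]
P̄ = F·P·Fᵀ + Q = [5 8; 8 23]
y = z − H·x̄ = [-23, 36]
S = H·P̄·Hᵀ + R = [133 -148; -148 236]
K = P̄·Hᵀ·S⁻¹ = [321/2371 2051/9484; -537/2371 733/4742]
x' = x̄ + K·y = [-779/2371, -2907/2371]
P' = (I − K·H)·P̄ = [1815/9484 177/4742; 177/4742 417/2371]

x' = [-779/2371, -2907/2371]
P' = [1815/9484 177/4742; 177/4742 417/2371]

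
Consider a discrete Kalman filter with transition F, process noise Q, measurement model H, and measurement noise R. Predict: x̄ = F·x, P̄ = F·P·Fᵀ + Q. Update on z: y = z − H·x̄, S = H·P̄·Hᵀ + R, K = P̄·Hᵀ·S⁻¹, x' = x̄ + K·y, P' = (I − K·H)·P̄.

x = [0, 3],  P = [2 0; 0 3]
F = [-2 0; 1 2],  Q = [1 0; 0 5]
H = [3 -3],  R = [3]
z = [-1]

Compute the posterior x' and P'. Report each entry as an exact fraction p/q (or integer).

x̄ = F·x = [0, 6]
P̄ = F·P·Fᵀ + Q = [9 -4; -4 19]
y = z − H·x̄ = [17]
S = H·P̄·Hᵀ + R = [327]
K = P̄·Hᵀ·S⁻¹ = [13/109; -23/109]
x' = x̄ + K·y = [221/109, 263/109]
P' = (I − K·H)·P̄ = [474/109 461/109; 461/109 484/109]

x' = [221/109, 263/109]
P' = [474/109 461/109; 461/109 484/109]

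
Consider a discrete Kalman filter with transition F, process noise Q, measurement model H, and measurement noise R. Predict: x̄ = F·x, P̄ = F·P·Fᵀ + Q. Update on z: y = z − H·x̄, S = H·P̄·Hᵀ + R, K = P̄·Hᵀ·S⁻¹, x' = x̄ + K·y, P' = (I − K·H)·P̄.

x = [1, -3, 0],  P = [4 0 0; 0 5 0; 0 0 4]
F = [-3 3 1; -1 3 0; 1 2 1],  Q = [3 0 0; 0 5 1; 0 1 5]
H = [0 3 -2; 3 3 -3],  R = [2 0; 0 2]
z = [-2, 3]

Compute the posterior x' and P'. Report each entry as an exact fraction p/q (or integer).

x̄ = F·x = [-12, -10, -5]
P̄ = F·P·Fᵀ + Q = [88 57 22; 57 54 27; 22 27 33]
y = z − H·x̄ = [18, 54]
S = H·P̄·Hᵀ + R = [296 660; 660 1721]
K = P̄·Hᵀ·S⁻¹ = [-24973/73816 6351/18454; 4887/18454 414/9227; -5865/73816 1077/18454]
x' = x̄ + K·y = [18255/36908, -25931/9227, -121009/36908]
P' = (I − K·H)·P̄ = [293303/73816 125697/18454 779155/73816; 125697/18454 130032/9227 385209/18454; 779155/73816 385209/18454 2317119/73816]

x' = [18255/36908, -25931/9227, -121009/36908]
P' = [293303/73816 125697/18454 779155/73816; 125697/18454 130032/9227 385209/18454; 779155/73816 385209/18454 2317119/73816]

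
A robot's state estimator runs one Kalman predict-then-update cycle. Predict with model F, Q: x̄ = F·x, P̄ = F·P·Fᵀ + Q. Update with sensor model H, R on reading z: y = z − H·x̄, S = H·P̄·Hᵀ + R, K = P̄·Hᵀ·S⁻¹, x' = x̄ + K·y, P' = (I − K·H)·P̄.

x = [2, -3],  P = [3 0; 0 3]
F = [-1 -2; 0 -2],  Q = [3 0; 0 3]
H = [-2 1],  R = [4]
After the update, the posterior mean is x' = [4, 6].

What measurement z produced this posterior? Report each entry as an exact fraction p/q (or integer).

x̄ = F·x = [4, 6]
P̄ = F·P·Fᵀ + Q = [18 12; 12 15]
S = H·P̄·Hᵀ + R = [43]
K = P̄·Hᵀ·S⁻¹ = [-24/43; -9/43]
x' − x̄ = [0, 0] = K·y
y = (KᵀK)⁻¹·Kᵀ·(x' − x̄) = [0]
z = y + H·x̄ = [0] + [-2] = [-2]

z = [-2]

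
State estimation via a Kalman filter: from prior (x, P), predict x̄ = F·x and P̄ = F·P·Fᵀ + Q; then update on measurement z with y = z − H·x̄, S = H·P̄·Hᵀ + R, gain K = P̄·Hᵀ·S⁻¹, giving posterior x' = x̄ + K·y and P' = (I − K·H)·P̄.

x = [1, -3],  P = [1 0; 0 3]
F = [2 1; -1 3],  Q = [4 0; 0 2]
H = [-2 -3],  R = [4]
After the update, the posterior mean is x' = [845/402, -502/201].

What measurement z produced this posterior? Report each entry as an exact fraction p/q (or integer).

x̄ = F·x = [-1, -10]
P̄ = F·P·Fᵀ + Q = [11 7; 7 30]
S = H·P̄·Hᵀ + R = [402]
K = P̄·Hᵀ·S⁻¹ = [-43/402; -52/201]
x' − x̄ = [1247/402, 1508/201] = K·y
y = (KᵀK)⁻¹·Kᵀ·(x' − x̄) = [-29]
z = y + H·x̄ = [-29] + [32] = [3]

z = [3]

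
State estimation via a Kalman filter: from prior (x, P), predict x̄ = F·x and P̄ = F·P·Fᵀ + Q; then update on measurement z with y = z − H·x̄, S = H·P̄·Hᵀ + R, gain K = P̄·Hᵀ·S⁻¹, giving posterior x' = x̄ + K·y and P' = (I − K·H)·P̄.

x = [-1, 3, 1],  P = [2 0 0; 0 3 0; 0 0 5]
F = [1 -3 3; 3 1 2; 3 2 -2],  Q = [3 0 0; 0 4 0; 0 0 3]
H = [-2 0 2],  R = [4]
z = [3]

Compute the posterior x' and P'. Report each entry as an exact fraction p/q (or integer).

x̄ = F·x = [-7, 2, 1]
P̄ = F·P·Fᵀ + Q = [77 27 -42; 27 45 4; -42 4 53]
y = z − H·x̄ = [-13]
S = H·P̄·Hᵀ + R = [860]
K = P̄·Hᵀ·S⁻¹ = [-119/430; -23/430; 19/86]
x' = x̄ + K·y = [-1463/430, 1159/430, -161/86]
P' = (I − K·H)·P̄ = [2394/215 3068/215 455/43; 3068/215 9146/215 609/43; 455/43 609/43 474/43]

x' = [-1463/430, 1159/430, -161/86]
P' = [2394/215 3068/215 455/43; 3068/215 9146/215 609/43; 455/43 609/43 474/43]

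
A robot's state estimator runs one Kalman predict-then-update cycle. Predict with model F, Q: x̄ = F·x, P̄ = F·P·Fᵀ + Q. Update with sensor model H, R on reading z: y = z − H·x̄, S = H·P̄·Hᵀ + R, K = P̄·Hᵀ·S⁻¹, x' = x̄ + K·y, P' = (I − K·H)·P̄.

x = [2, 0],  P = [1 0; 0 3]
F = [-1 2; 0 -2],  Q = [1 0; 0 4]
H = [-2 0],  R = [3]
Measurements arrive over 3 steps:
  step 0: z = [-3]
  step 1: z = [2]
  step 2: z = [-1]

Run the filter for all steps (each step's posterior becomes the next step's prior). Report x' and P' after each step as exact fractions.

step 0: x̄ = F·x = [-2, 0]
step 0: P̄ = F·P·Fᵀ + Q = [14 -12; -12 16]
step 0: y = z − H·x̄ = [-7]
step 0: S = H·P̄·Hᵀ + R = [59]
step 0: K = P̄·Hᵀ·S⁻¹ = [-28/59; 24/59]
step 0: x' = x̄ + K·y = [78/59, -168/59]
step 0: P' = (I − K·H)·P̄ = [42/59 -36/59; -36/59 368/59]
step 1: x̄ = F·x = [-414/59, 336/59]
step 1: P̄ = F·P·Fᵀ + Q = [1717/59 -1544/59; -1544/59 1708/59]
step 1: y = z − H·x̄ = [-710/59]
step 1: S = H·P̄·Hᵀ + R = [7045/59]
step 1: K = P̄·Hᵀ·S⁻¹ = [-3434/7045; 3088/7045]
step 1: x' = x̄ + K·y = [-1622/1409, 592/1409]
step 1: P' = (I − K·H)·P̄ = [5151/7045 -4632/7045; -4632/7045 42324/7045]
step 2: x̄ = F·x = [2806/1409, -1184/1409]
step 2: P̄ = F·P·Fᵀ + Q = [40004/1409 -35712/1409; -35712/1409 197476/7045]
step 2: y = z − H·x̄ = [4203/1409]
step 2: S = H·P̄·Hᵀ + R = [164243/1409]
step 2: K = P̄·Hᵀ·S⁻¹ = [-80008/164243; 71424/164243]
step 2: x' = x̄ + K·y = [88426/164243, 75040/164243]
step 2: P' = (I − K·H)·P̄ = [120012/164243 -107136/164243; -107136/164243 4916332/821215]

step 0: x' = [78/59, -168/59], P' = [42/59 -36/59; -36/59 368/59]
step 1: x' = [-1622/1409, 592/1409], P' = [5151/7045 -4632/7045; -4632/7045 42324/7045]
step 2: x' = [88426/164243, 75040/164243], P' = [120012/164243 -107136/164243; -107136/164243 4916332/821215]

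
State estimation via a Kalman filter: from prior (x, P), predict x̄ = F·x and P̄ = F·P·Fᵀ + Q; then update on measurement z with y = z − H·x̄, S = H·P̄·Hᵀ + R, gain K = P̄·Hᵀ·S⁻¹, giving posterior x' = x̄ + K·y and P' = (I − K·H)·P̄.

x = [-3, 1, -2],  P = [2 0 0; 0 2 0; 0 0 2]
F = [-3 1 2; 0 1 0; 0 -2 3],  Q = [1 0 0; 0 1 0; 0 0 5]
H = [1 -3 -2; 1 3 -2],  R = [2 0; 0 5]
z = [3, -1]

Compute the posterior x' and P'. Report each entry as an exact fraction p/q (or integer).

x' = [19686/5167, -3257/5167, 6496/5167]
P' = [281763/10334 975/10334 69857/5167; 975/10334 1871/10334 -373/5167; 69857/5167 -373/5167 36859/5167]

x̄ = F·x = [6, 1, -8]
P̄ = F·P·Fᵀ + Q = [29 2 8; 2 3 -4; 8 -4 31]
y = z − H·x̄ = [-16, -26]
S = H·P̄·Hᵀ + R = [90 94; 94 213]
K = P̄·Hᵀ·S⁻¹ = [-295/10334 526/5167; -1573/10334 808/5167; -1371/5167 -996/5167]
x' = x̄ + K·y = [19686/5167, -3257/5167, 6496/5167]
P' = (I − K·H)·P̄ = [281763/10334 975/10334 69857/5167; 975/10334 1871/10334 -373/5167; 69857/5167 -373/5167 36859/5167]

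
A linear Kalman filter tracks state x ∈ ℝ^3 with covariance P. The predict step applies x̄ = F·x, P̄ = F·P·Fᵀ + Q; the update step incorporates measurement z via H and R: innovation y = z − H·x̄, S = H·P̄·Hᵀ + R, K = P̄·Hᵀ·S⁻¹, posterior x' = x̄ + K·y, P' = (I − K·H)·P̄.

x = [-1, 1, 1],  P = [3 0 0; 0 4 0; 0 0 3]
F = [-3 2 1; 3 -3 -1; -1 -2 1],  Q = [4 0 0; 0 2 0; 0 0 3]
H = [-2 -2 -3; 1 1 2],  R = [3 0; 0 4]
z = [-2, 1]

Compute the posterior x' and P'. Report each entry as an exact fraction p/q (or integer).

x̄ = F·x = [6, -7, 0]
P̄ = F·P·Fᵀ + Q = [50 -54 -4; -54 68 12; -4 12 25]
y = z − H·x̄ = [-4, 2]
S = H·P̄·Hᵀ + R = [364 -226; -226 146]
K = P̄·Hᵀ·S⁻¹ = [52/517 38/517; -189/517 -158/517; -89/1034 273/1034]
x' = x̄ + K·y = [270/47, -289/47, 41/47]
P' = (I − K·H)·P̄ = [25266/517 -26034/517 460/517; -26034/517 29064/517 -1831/517; 460/517 -1831/517 1917/1034]

x' = [270/47, -289/47, 41/47]
P' = [25266/517 -26034/517 460/517; -26034/517 29064/517 -1831/517; 460/517 -1831/517 1917/1034]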